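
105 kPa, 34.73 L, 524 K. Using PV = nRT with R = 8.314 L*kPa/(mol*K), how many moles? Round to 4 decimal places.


PV = nRT, solve for n = PV / (RT).
PV = 105 * 34.73 = 3646.65
RT = 8.314 * 524 = 4356.536
n = 3646.65 / 4356.536
n = 0.83705265 mol, rounded to 4 dp:

0.8371 mol


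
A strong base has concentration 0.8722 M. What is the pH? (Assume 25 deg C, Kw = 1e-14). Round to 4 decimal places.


A strong base dissociates completely, so [OH-] equals the given concentration.
pOH = -log10([OH-]) = -log10(0.8722) = 0.059384
pH = 14 - pOH = 14 - 0.059384
pH = 13.940616, rounded to 4 dp:

13.9406


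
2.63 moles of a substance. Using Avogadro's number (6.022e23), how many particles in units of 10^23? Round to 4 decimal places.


N = n * NA, then divide by 1e23 for the requested units.
N / 1e23 = n * 6.022
N / 1e23 = 2.63 * 6.022
N / 1e23 = 15.83786, rounded to 4 dp:

15.8379


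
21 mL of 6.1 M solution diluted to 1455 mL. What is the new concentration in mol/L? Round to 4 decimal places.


Dilution: M1*V1 = M2*V2, solve for M2.
M2 = M1*V1 / V2
M2 = 6.1 * 21 / 1455
M2 = 128.1 / 1455
M2 = 0.08804124 mol/L, rounded to 4 dp:

0.0880 mol/L


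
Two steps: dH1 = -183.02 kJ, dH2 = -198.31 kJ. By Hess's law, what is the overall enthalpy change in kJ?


Hess's law: enthalpy is a state function, so add the step enthalpies.
dH_total = dH1 + dH2 = -183.02 + (-198.31)
dH_total = -381.33 kJ:

-381.33 kJ


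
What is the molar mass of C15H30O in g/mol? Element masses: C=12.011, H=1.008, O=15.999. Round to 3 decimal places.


M = sum(count * atomic_mass) over atoms.
M = 15*12.011 + 30*1.008 + 1*15.999
M = 180.165 + 30.24 + 15.999
M = 226.404 g/mol, rounded to 3 dp:

226.404 g/mol


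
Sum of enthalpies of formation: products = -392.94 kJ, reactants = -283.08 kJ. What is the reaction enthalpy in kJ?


dH_rxn = sum(dH_f products) - sum(dH_f reactants)
dH_rxn = -392.94 - (-283.08)
dH_rxn = -109.86 kJ:

-109.86 kJ


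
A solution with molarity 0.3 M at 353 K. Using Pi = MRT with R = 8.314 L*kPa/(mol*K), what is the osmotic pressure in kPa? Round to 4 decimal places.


Osmotic pressure (van't Hoff): Pi = M*R*T.
RT = 8.314 * 353 = 2934.842
Pi = 0.3 * 2934.842
Pi = 880.4526 kPa, rounded to 4 dp:

880.4526 kPa


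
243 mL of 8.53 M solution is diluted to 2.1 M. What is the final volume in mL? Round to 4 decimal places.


Dilution: M1*V1 = M2*V2, solve for V2.
V2 = M1*V1 / M2
V2 = 8.53 * 243 / 2.1
V2 = 2072.79 / 2.1
V2 = 987.04285714 mL, rounded to 4 dp:

987.0429 mL


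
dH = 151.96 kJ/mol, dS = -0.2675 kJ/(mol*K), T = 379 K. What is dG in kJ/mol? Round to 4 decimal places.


Gibbs: dG = dH - T*dS (consistent units, dS already in kJ/(mol*K)).
T*dS = 379 * -0.2675 = -101.3825
dG = 151.96 - (-101.3825)
dG = 253.3425 kJ/mol, rounded to 4 dp:

253.3425 kJ/mol


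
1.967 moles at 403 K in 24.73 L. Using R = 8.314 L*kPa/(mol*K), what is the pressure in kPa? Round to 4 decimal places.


PV = nRT, solve for P = nRT / V.
nRT = 1.967 * 8.314 * 403 = 6590.5161
P = 6590.5161 / 24.73
P = 266.49883138 kPa, rounded to 4 dp:

266.4988 kPa


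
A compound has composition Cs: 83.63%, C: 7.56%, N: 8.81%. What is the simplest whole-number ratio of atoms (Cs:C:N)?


Assume 100 g of compound, divide each mass% by atomic mass to get moles, then normalize by the smallest to get a raw atom ratio.
Moles per 100 g: Cs: 83.63/132.905 = 0.6292, C: 7.56/12.011 = 0.6294, N: 8.81/14.007 = 0.629
Raw ratio (divide by min = 0.629): Cs: 1.0, C: 1.001, N: 1.0
Multiply by 1 to clear fractions: Cs: 1.0 ~= 1, C: 1.001 ~= 1, N: 1.0 ~= 1
Reduce by GCD to get the simplest whole-number ratio:

1:1:1


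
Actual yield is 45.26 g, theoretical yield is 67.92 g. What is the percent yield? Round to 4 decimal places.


% yield = 100 * actual / theoretical
% yield = 100 * 45.26 / 67.92
% yield = 66.63722026 %, rounded to 4 dp:

66.6372 %


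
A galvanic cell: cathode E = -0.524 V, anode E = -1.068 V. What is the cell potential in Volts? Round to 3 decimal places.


Standard cell potential: E_cell = E_cathode - E_anode.
E_cell = -0.524 - (-1.068)
E_cell = 0.544 V, rounded to 3 dp:

0.544 V


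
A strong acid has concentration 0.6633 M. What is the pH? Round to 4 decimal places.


A strong acid dissociates completely, so [H+] equals the given concentration.
pH = -log10([H+]) = -log10(0.6633)
pH = 0.17829, rounded to 4 dp:

0.1783


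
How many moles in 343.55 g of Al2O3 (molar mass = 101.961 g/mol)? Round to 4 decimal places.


n = mass / M
n = 343.55 / 101.961
n = 3.36942556 mol, rounded to 4 dp:

3.3694 mol


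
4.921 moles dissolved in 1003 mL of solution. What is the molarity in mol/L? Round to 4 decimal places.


Convert volume to liters: V_L = V_mL / 1000.
V_L = 1003 / 1000 = 1.003 L
M = n / V_L = 4.921 / 1.003
M = 4.90628116 mol/L, rounded to 4 dp:

4.9063 mol/L


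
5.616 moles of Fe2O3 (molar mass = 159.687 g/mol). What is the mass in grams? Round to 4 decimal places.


mass = n * M
mass = 5.616 * 159.687
mass = 896.802192 g, rounded to 4 dp:

896.8022 g


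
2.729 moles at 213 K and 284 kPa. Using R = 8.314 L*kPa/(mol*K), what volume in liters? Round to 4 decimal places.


PV = nRT, solve for V = nRT / P.
nRT = 2.729 * 8.314 * 213 = 4832.737
V = 4832.737 / 284
V = 17.01667958 L, rounded to 4 dp:

17.0167 L


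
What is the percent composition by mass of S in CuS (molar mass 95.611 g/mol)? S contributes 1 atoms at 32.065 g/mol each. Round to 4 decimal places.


pct = 100 * (n_elem * M_elem) / M_total
mass_contribution = 1 * 32.065 = 32.065 g/mol
pct = 100 * 32.065 / 95.611
pct = 33.53693613 %, rounded to 4 dp:

33.5369 %


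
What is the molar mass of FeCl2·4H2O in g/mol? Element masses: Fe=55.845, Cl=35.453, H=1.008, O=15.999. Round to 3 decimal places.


M = sum(count * atomic_mass) over atoms.
M = 1*55.845 + 2*35.453 + 8*1.008 + 4*15.999
M = 55.845 + 70.906 + 8.064 + 63.996
M = 198.811 g/mol, rounded to 3 dp:

198.811 g/mol


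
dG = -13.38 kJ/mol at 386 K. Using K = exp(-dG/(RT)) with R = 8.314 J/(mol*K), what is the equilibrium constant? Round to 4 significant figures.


dG is in kJ/mol; multiply by 1000 to match R in J/(mol*K).
RT = 8.314 * 386 = 3209.204 J/mol
exponent = -dG*1000 / (RT) = -(-13.38*1000) / 3209.204 = 4.16925817
K = exp(4.16925817)
K = 64.667462, rounded to 4 significant figures:

64.67


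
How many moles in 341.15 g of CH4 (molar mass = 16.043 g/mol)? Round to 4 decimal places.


n = mass / M
n = 341.15 / 16.043
n = 21.26472605 mol, rounded to 4 dp:

21.2647 mol


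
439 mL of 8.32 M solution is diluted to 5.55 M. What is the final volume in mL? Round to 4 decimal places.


Dilution: M1*V1 = M2*V2, solve for V2.
V2 = M1*V1 / M2
V2 = 8.32 * 439 / 5.55
V2 = 3652.48 / 5.55
V2 = 658.1045045 mL, rounded to 4 dp:

658.1045 mL


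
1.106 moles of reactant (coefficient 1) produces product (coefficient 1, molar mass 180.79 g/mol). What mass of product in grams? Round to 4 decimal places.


Use the coefficient ratio to convert reactant moles to product moles, then multiply by the product's molar mass.
moles_P = moles_R * (coeff_P / coeff_R) = 1.106 * (1/1) = 1.106
mass_P = moles_P * M_P = 1.106 * 180.79
mass_P = 199.95374 g, rounded to 4 dp:

199.9537 g


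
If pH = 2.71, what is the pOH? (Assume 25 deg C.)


At 25 deg C, pH + pOH = 14.
pOH = 14 - pH = 14 - 2.71
pOH = 11.29:

11.29


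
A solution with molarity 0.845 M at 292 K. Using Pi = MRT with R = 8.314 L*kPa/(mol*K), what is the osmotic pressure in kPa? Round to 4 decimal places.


Osmotic pressure (van't Hoff): Pi = M*R*T.
RT = 8.314 * 292 = 2427.688
Pi = 0.845 * 2427.688
Pi = 2051.39636 kPa, rounded to 4 dp:

2051.3964 kPa


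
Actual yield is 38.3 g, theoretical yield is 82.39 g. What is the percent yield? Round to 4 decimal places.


% yield = 100 * actual / theoretical
% yield = 100 * 38.3 / 82.39
% yield = 46.48622406 %, rounded to 4 dp:

46.4862 %


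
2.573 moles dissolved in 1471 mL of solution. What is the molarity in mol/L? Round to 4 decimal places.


Convert volume to liters: V_L = V_mL / 1000.
V_L = 1471 / 1000 = 1.471 L
M = n / V_L = 2.573 / 1.471
M = 1.74915024 mol/L, rounded to 4 dp:

1.7492 mol/L


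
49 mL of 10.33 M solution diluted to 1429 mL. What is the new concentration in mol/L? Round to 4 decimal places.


Dilution: M1*V1 = M2*V2, solve for M2.
M2 = M1*V1 / V2
M2 = 10.33 * 49 / 1429
M2 = 506.17 / 1429
M2 = 0.35421274 mol/L, rounded to 4 dp:

0.3542 mol/L


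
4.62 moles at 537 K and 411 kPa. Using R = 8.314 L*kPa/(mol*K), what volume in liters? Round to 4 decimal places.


PV = nRT, solve for V = nRT / P.
nRT = 4.62 * 8.314 * 537 = 20626.5352
V = 20626.5352 / 411
V = 50.18621703 L, rounded to 4 dp:

50.1862 L


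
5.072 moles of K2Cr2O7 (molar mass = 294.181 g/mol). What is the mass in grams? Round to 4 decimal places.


mass = n * M
mass = 5.072 * 294.181
mass = 1492.086032 g, rounded to 4 dp:

1492.0860 g


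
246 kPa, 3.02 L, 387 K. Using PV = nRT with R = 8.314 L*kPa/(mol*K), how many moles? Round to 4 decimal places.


PV = nRT, solve for n = PV / (RT).
PV = 246 * 3.02 = 742.92
RT = 8.314 * 387 = 3217.518
n = 742.92 / 3217.518
n = 0.23089848 mol, rounded to 4 dp:

0.2309 mol


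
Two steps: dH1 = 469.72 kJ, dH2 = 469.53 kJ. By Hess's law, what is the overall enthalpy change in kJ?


Hess's law: enthalpy is a state function, so add the step enthalpies.
dH_total = dH1 + dH2 = 469.72 + (469.53)
dH_total = 939.25 kJ:

939.25 kJ


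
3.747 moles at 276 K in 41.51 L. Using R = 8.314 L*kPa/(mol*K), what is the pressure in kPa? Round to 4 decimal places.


PV = nRT, solve for P = nRT / V.
nRT = 3.747 * 8.314 * 276 = 8598.106
P = 8598.106 / 41.51
P = 207.13336545 kPa, rounded to 4 dp:

207.1334 kPa


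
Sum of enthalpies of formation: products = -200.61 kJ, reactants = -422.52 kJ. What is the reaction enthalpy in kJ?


dH_rxn = sum(dH_f products) - sum(dH_f reactants)
dH_rxn = -200.61 - (-422.52)
dH_rxn = 221.91 kJ:

221.91 kJ


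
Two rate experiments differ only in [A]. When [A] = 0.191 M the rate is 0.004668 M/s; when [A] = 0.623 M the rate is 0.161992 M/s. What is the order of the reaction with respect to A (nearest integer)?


Rate is proportional to [A]^n, so rate2/rate1 = ([A]2/[A]1)^n. Take logs to solve for n.
rate2/rate1 = 0.161992 / 0.004668 = 34.7027
[A]2/[A]1 = 0.623 / 0.191 = 3.2618
n = ln(34.7027) / ln(3.2618) = 3.0
Nearest integer order:

3


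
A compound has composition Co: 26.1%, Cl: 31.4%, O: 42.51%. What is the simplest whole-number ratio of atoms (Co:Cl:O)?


Assume 100 g of compound, divide each mass% by atomic mass to get moles, then normalize by the smallest to get a raw atom ratio.
Moles per 100 g: Co: 26.1/58.933 = 0.4429, Cl: 31.4/35.453 = 0.8857, O: 42.51/15.999 = 2.657
Raw ratio (divide by min = 0.4429): Co: 1.0, Cl: 2.0, O: 6.0
Multiply by 1 to clear fractions: Co: 1.0 ~= 1, Cl: 2.0 ~= 2, O: 6.0 ~= 6
Reduce by GCD to get the simplest whole-number ratio:

1:2:6


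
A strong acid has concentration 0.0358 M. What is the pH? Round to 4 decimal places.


A strong acid dissociates completely, so [H+] equals the given concentration.
pH = -log10([H+]) = -log10(0.0358)
pH = 1.44611697, rounded to 4 dp:

1.4461


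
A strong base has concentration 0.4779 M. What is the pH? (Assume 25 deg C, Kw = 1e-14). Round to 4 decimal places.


A strong base dissociates completely, so [OH-] equals the given concentration.
pOH = -log10([OH-]) = -log10(0.4779) = 0.320663
pH = 14 - pOH = 14 - 0.320663
pH = 13.679337, rounded to 4 dp:

13.6793


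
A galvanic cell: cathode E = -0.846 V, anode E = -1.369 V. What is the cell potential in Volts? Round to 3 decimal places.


Standard cell potential: E_cell = E_cathode - E_anode.
E_cell = -0.846 - (-1.369)
E_cell = 0.523 V, rounded to 3 dp:

0.523 V


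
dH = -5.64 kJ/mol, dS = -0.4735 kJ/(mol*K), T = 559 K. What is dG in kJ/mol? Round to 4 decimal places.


Gibbs: dG = dH - T*dS (consistent units, dS already in kJ/(mol*K)).
T*dS = 559 * -0.4735 = -264.6865
dG = -5.64 - (-264.6865)
dG = 259.0465 kJ/mol, rounded to 4 dp:

259.0465 kJ/mol


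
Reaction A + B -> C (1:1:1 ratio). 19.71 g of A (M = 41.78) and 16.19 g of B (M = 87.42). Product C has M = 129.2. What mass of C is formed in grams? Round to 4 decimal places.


Find moles of each reactant; the smaller value is the limiting reagent in a 1:1:1 reaction, so moles_C equals moles of the limiter.
n_A = mass_A / M_A = 19.71 / 41.78 = 0.471757 mol
n_B = mass_B / M_B = 16.19 / 87.42 = 0.185198 mol
Limiting reagent: B (smaller), n_limiting = 0.185198 mol
mass_C = n_limiting * M_C = 0.185198 * 129.2
mass_C = 23.9275816 g, rounded to 4 dp:

23.9276 g


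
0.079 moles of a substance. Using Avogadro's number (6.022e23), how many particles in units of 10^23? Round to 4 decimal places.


N = n * NA, then divide by 1e23 for the requested units.
N / 1e23 = n * 6.022
N / 1e23 = 0.079 * 6.022
N / 1e23 = 0.475738, rounded to 4 dp:

0.4757


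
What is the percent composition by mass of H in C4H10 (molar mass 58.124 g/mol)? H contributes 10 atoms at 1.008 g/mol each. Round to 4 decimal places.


pct = 100 * (n_elem * M_elem) / M_total
mass_contribution = 10 * 1.008 = 10.08 g/mol
pct = 100 * 10.08 / 58.124
pct = 17.34223384 %, rounded to 4 dp:

17.3422 %


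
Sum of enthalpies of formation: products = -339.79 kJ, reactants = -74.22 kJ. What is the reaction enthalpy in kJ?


dH_rxn = sum(dH_f products) - sum(dH_f reactants)
dH_rxn = -339.79 - (-74.22)
dH_rxn = -265.57 kJ:

-265.57 kJ


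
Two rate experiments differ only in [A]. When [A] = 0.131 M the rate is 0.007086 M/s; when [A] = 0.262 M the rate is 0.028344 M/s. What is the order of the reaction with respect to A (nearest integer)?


Rate is proportional to [A]^n, so rate2/rate1 = ([A]2/[A]1)^n. Take logs to solve for n.
rate2/rate1 = 0.028344 / 0.007086 = 4.0
[A]2/[A]1 = 0.262 / 0.131 = 2.0
n = ln(4.0) / ln(2.0) = 2.0
Nearest integer order:

2


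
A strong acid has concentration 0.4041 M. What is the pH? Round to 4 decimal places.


A strong acid dissociates completely, so [H+] equals the given concentration.
pH = -log10([H+]) = -log10(0.4041)
pH = 0.39351115, rounded to 4 dp:

0.3935


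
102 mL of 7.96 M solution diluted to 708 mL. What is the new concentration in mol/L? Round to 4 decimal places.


Dilution: M1*V1 = M2*V2, solve for M2.
M2 = M1*V1 / V2
M2 = 7.96 * 102 / 708
M2 = 811.92 / 708
M2 = 1.14677966 mol/L, rounded to 4 dp:

1.1468 mol/L


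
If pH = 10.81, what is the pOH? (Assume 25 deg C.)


At 25 deg C, pH + pOH = 14.
pOH = 14 - pH = 14 - 10.81
pOH = 3.19:

3.19


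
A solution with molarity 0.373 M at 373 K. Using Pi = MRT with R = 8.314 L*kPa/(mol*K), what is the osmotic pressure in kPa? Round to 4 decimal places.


Osmotic pressure (van't Hoff): Pi = M*R*T.
RT = 8.314 * 373 = 3101.122
Pi = 0.373 * 3101.122
Pi = 1156.718506 kPa, rounded to 4 dp:

1156.7185 kPa


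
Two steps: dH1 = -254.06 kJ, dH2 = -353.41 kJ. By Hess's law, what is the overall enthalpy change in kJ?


Hess's law: enthalpy is a state function, so add the step enthalpies.
dH_total = dH1 + dH2 = -254.06 + (-353.41)
dH_total = -607.47 kJ:

-607.47 kJ


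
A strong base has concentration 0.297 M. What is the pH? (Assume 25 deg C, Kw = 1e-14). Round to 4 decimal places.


A strong base dissociates completely, so [OH-] equals the given concentration.
pOH = -log10([OH-]) = -log10(0.297) = 0.527244
pH = 14 - pOH = 14 - 0.527244
pH = 13.472756, rounded to 4 dp:

13.4728


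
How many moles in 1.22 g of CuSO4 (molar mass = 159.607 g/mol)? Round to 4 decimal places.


n = mass / M
n = 1.22 / 159.607
n = 0.00764378 mol, rounded to 4 dp:

0.0076 mol


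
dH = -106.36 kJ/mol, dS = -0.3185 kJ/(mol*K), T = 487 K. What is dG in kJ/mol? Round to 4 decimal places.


Gibbs: dG = dH - T*dS (consistent units, dS already in kJ/(mol*K)).
T*dS = 487 * -0.3185 = -155.1095
dG = -106.36 - (-155.1095)
dG = 48.7495 kJ/mol, rounded to 4 dp:

48.7495 kJ/mol


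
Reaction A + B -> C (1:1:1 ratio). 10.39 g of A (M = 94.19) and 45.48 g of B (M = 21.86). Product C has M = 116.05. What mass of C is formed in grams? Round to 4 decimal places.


Find moles of each reactant; the smaller value is the limiting reagent in a 1:1:1 reaction, so moles_C equals moles of the limiter.
n_A = mass_A / M_A = 10.39 / 94.19 = 0.110309 mol
n_B = mass_B / M_B = 45.48 / 21.86 = 2.080512 mol
Limiting reagent: A (smaller), n_limiting = 0.110309 mol
mass_C = n_limiting * M_C = 0.110309 * 116.05
mass_C = 12.80135945 g, rounded to 4 dp:

12.8014 g


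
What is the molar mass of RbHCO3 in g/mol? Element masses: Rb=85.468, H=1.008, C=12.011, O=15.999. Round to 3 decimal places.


M = sum(count * atomic_mass) over atoms.
M = 1*85.468 + 1*1.008 + 1*12.011 + 3*15.999
M = 85.468 + 1.008 + 12.011 + 47.997
M = 146.484 g/mol, rounded to 3 dp:

146.484 g/mol


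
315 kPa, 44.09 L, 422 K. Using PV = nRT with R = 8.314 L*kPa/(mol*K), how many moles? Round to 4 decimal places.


PV = nRT, solve for n = PV / (RT).
PV = 315 * 44.09 = 13888.35
RT = 8.314 * 422 = 3508.508
n = 13888.35 / 3508.508
n = 3.95847751 mol, rounded to 4 dp:

3.9585 mol


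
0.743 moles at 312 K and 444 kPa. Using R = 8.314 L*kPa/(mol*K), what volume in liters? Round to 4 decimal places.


PV = nRT, solve for V = nRT / P.
nRT = 0.743 * 8.314 * 312 = 1927.3182
V = 1927.3182 / 444
V = 4.34080676 L, rounded to 4 dp:

4.3408 L


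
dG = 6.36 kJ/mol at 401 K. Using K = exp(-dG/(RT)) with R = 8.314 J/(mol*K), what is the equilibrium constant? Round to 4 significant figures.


dG is in kJ/mol; multiply by 1000 to match R in J/(mol*K).
RT = 8.314 * 401 = 3333.914 J/mol
exponent = -dG*1000 / (RT) = -(6.36*1000) / 3333.914 = -1.90766768
K = exp(-1.90766768)
K = 0.14842616, rounded to 4 significant figures:

0.1484


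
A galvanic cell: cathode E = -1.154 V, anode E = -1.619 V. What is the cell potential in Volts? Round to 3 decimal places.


Standard cell potential: E_cell = E_cathode - E_anode.
E_cell = -1.154 - (-1.619)
E_cell = 0.465 V, rounded to 3 dp:

0.465 V


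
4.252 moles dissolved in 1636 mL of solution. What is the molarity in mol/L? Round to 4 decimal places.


Convert volume to liters: V_L = V_mL / 1000.
V_L = 1636 / 1000 = 1.636 L
M = n / V_L = 4.252 / 1.636
M = 2.599022 mol/L, rounded to 4 dp:

2.5990 mol/L


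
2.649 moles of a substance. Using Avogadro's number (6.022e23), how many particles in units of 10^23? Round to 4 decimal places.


N = n * NA, then divide by 1e23 for the requested units.
N / 1e23 = n * 6.022
N / 1e23 = 2.649 * 6.022
N / 1e23 = 15.952278, rounded to 4 dp:

15.9523


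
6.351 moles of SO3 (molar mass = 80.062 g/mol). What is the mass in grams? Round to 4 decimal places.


mass = n * M
mass = 6.351 * 80.062
mass = 508.473762 g, rounded to 4 dp:

508.4738 g


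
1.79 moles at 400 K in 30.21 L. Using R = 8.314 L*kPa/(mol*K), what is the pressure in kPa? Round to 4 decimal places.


PV = nRT, solve for P = nRT / V.
nRT = 1.79 * 8.314 * 400 = 5952.824
P = 5952.824 / 30.21
P = 197.04812976 kPa, rounded to 4 dp:

197.0481 kPa


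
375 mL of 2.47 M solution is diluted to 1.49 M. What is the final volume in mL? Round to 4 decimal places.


Dilution: M1*V1 = M2*V2, solve for V2.
V2 = M1*V1 / M2
V2 = 2.47 * 375 / 1.49
V2 = 926.25 / 1.49
V2 = 621.6442953 mL, rounded to 4 dp:

621.6443 mL


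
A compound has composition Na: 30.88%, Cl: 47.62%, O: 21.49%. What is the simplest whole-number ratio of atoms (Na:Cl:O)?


Assume 100 g of compound, divide each mass% by atomic mass to get moles, then normalize by the smallest to get a raw atom ratio.
Moles per 100 g: Na: 30.88/22.99 = 1.3432, Cl: 47.62/35.453 = 1.3432, O: 21.49/15.999 = 1.3432
Raw ratio (divide by min = 1.3432): Na: 1.0, Cl: 1.0, O: 1.0
Multiply by 1 to clear fractions: Na: 1.0 ~= 1, Cl: 1.0 ~= 1, O: 1.0 ~= 1
Reduce by GCD to get the simplest whole-number ratio:

1:1:1


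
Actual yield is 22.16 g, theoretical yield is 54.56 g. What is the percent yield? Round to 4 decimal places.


% yield = 100 * actual / theoretical
% yield = 100 * 22.16 / 54.56
% yield = 40.61583578 %, rounded to 4 dp:

40.6158 %


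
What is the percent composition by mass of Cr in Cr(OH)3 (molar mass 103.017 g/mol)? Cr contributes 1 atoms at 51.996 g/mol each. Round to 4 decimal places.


pct = 100 * (n_elem * M_elem) / M_total
mass_contribution = 1 * 51.996 = 51.996 g/mol
pct = 100 * 51.996 / 103.017
pct = 50.47322287 %, rounded to 4 dp:

50.4732 %


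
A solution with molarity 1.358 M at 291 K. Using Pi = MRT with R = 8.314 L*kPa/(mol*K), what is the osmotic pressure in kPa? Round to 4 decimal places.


Osmotic pressure (van't Hoff): Pi = M*R*T.
RT = 8.314 * 291 = 2419.374
Pi = 1.358 * 2419.374
Pi = 3285.509892 kPa, rounded to 4 dp:

3285.5099 kPa


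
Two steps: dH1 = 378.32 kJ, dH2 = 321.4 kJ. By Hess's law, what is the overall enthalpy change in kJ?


Hess's law: enthalpy is a state function, so add the step enthalpies.
dH_total = dH1 + dH2 = 378.32 + (321.4)
dH_total = 699.72 kJ:

699.72 kJ


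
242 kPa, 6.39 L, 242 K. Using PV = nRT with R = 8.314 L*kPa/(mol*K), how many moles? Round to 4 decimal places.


PV = nRT, solve for n = PV / (RT).
PV = 242 * 6.39 = 1546.38
RT = 8.314 * 242 = 2011.988
n = 1546.38 / 2011.988
n = 0.76858311 mol, rounded to 4 dp:

0.7686 mol


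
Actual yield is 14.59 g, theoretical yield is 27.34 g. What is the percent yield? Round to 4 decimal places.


% yield = 100 * actual / theoretical
% yield = 100 * 14.59 / 27.34
% yield = 53.36503292 %, rounded to 4 dp:

53.3650 %


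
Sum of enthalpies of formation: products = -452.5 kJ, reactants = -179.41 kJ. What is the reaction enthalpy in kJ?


dH_rxn = sum(dH_f products) - sum(dH_f reactants)
dH_rxn = -452.5 - (-179.41)
dH_rxn = -273.09 kJ:

-273.09 kJ


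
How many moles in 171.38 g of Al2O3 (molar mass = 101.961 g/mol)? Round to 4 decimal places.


n = mass / M
n = 171.38 / 101.961
n = 1.68083875 mol, rounded to 4 dp:

1.6808 mol


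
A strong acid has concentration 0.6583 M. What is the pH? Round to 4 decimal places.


A strong acid dissociates completely, so [H+] equals the given concentration.
pH = -log10([H+]) = -log10(0.6583)
pH = 0.18157614, rounded to 4 dp:

0.1816


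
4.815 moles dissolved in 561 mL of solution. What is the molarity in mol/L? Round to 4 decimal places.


Convert volume to liters: V_L = V_mL / 1000.
V_L = 561 / 1000 = 0.561 L
M = n / V_L = 4.815 / 0.561
M = 8.5828877 mol/L, rounded to 4 dp:

8.5829 mol/L


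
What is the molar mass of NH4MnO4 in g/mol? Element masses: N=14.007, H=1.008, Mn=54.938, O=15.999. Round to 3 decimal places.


M = sum(count * atomic_mass) over atoms.
M = 1*14.007 + 4*1.008 + 1*54.938 + 4*15.999
M = 14.007 + 4.032 + 54.938 + 63.996
M = 136.973 g/mol, rounded to 3 dp:

136.973 g/mol


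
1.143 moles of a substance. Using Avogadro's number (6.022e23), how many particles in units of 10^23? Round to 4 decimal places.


N = n * NA, then divide by 1e23 for the requested units.
N / 1e23 = n * 6.022
N / 1e23 = 1.143 * 6.022
N / 1e23 = 6.883146, rounded to 4 dp:

6.8831


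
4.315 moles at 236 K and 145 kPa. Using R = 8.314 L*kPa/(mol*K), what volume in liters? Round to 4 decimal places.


PV = nRT, solve for V = nRT / P.
nRT = 4.315 * 8.314 * 236 = 8466.4788
V = 8466.4788 / 145
V = 58.38950897 L, rounded to 4 dp:

58.3895 L


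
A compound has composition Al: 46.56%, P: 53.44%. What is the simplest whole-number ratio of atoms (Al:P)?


Assume 100 g of compound, divide each mass% by atomic mass to get moles, then normalize by the smallest to get a raw atom ratio.
Moles per 100 g: Al: 46.56/26.982 = 1.7256, P: 53.44/30.974 = 1.7253
Raw ratio (divide by min = 1.7253): Al: 1.0, P: 1.0
Multiply by 1 to clear fractions: Al: 1.0 ~= 1, P: 1.0 ~= 1
Reduce by GCD to get the simplest whole-number ratio:

1:1


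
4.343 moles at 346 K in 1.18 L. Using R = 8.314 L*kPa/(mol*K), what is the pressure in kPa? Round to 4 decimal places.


PV = nRT, solve for P = nRT / V.
nRT = 4.343 * 8.314 * 346 = 12493.2649
P = 12493.2649 / 1.18
P = 10587.51262712 kPa, rounded to 4 dp:

10587.5126 kPa


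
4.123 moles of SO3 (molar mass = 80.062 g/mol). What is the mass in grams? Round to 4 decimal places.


mass = n * M
mass = 4.123 * 80.062
mass = 330.095626 g, rounded to 4 dp:

330.0956 g


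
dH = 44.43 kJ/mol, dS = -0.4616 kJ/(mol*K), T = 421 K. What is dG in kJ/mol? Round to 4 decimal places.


Gibbs: dG = dH - T*dS (consistent units, dS already in kJ/(mol*K)).
T*dS = 421 * -0.4616 = -194.3336
dG = 44.43 - (-194.3336)
dG = 238.7636 kJ/mol, rounded to 4 dp:

238.7636 kJ/mol


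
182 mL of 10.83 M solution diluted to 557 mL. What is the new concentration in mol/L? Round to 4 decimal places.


Dilution: M1*V1 = M2*V2, solve for M2.
M2 = M1*V1 / V2
M2 = 10.83 * 182 / 557
M2 = 1971.06 / 557
M2 = 3.53870736 mol/L, rounded to 4 dp:

3.5387 mol/L


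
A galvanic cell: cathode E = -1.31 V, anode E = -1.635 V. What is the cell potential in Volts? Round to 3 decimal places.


Standard cell potential: E_cell = E_cathode - E_anode.
E_cell = -1.31 - (-1.635)
E_cell = 0.325 V, rounded to 3 dp:

0.325 V


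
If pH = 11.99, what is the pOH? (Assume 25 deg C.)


At 25 deg C, pH + pOH = 14.
pOH = 14 - pH = 14 - 11.99
pOH = 2.01:

2.01


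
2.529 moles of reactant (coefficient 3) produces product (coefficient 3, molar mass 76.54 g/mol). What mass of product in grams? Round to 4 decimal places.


Use the coefficient ratio to convert reactant moles to product moles, then multiply by the product's molar mass.
moles_P = moles_R * (coeff_P / coeff_R) = 2.529 * (3/3) = 2.529
mass_P = moles_P * M_P = 2.529 * 76.54
mass_P = 193.56966 g, rounded to 4 dp:

193.5697 g


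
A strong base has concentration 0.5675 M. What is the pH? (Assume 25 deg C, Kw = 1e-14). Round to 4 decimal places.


A strong base dissociates completely, so [OH-] equals the given concentration.
pOH = -log10([OH-]) = -log10(0.5675) = 0.246034
pH = 14 - pOH = 14 - 0.246034
pH = 13.753966, rounded to 4 dp:

13.7540


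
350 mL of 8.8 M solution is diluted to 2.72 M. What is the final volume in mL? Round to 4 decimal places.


Dilution: M1*V1 = M2*V2, solve for V2.
V2 = M1*V1 / M2
V2 = 8.8 * 350 / 2.72
V2 = 3080.0 / 2.72
V2 = 1132.35294118 mL, rounded to 4 dp:

1132.3529 mL


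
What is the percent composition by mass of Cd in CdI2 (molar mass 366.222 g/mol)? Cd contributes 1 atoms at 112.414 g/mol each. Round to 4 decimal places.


pct = 100 * (n_elem * M_elem) / M_total
mass_contribution = 1 * 112.414 = 112.414 g/mol
pct = 100 * 112.414 / 366.222
pct = 30.69558901 %, rounded to 4 dp:

30.6956 %


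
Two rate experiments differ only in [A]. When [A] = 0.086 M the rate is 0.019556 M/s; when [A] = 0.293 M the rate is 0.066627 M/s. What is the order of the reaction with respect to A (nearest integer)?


Rate is proportional to [A]^n, so rate2/rate1 = ([A]2/[A]1)^n. Take logs to solve for n.
rate2/rate1 = 0.066627 / 0.019556 = 3.407
[A]2/[A]1 = 0.293 / 0.086 = 3.407
n = ln(3.407) / ln(3.407) = 1.0
Nearest integer order:

1


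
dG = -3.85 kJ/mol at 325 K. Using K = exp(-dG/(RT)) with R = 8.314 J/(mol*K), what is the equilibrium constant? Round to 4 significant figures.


dG is in kJ/mol; multiply by 1000 to match R in J/(mol*K).
RT = 8.314 * 325 = 2702.05 J/mol
exponent = -dG*1000 / (RT) = -(-3.85*1000) / 2702.05 = 1.4248441
K = exp(1.4248441)
K = 4.1572097, rounded to 4 significant figures:

4.157


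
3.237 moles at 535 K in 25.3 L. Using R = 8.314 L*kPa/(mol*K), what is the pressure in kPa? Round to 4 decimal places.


PV = nRT, solve for P = nRT / V.
nRT = 3.237 * 8.314 * 535 = 14398.1436
P = 14398.1436 / 25.3
P = 569.09658498 kPa, rounded to 4 dp:

569.0966 kPa


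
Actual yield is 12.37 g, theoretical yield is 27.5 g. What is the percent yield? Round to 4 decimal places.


% yield = 100 * actual / theoretical
% yield = 100 * 12.37 / 27.5
% yield = 44.98181818 %, rounded to 4 dp:

44.9818 %


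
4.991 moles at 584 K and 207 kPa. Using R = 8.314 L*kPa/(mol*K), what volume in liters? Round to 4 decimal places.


PV = nRT, solve for V = nRT / P.
nRT = 4.991 * 8.314 * 584 = 24233.1816
V = 24233.1816 / 207
V = 117.06851014 L, rounded to 4 dp:

117.0685 L


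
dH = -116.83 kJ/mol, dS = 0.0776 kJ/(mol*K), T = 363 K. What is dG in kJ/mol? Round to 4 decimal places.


Gibbs: dG = dH - T*dS (consistent units, dS already in kJ/(mol*K)).
T*dS = 363 * 0.0776 = 28.1688
dG = -116.83 - (28.1688)
dG = -144.9988 kJ/mol, rounded to 4 dp:

-144.9988 kJ/mol


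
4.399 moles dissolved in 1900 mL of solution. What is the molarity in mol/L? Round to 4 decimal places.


Convert volume to liters: V_L = V_mL / 1000.
V_L = 1900 / 1000 = 1.9 L
M = n / V_L = 4.399 / 1.9
M = 2.31526316 mol/L, rounded to 4 dp:

2.3153 mol/L


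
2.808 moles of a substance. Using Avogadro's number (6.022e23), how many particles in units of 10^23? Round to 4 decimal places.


N = n * NA, then divide by 1e23 for the requested units.
N / 1e23 = n * 6.022
N / 1e23 = 2.808 * 6.022
N / 1e23 = 16.909776, rounded to 4 dp:

16.9098


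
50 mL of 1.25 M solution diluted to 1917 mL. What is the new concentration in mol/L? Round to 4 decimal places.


Dilution: M1*V1 = M2*V2, solve for M2.
M2 = M1*V1 / V2
M2 = 1.25 * 50 / 1917
M2 = 62.5 / 1917
M2 = 0.03260303 mol/L, rounded to 4 dp:

0.0326 mol/L


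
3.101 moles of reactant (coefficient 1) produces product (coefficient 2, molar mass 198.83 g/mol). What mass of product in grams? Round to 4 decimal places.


Use the coefficient ratio to convert reactant moles to product moles, then multiply by the product's molar mass.
moles_P = moles_R * (coeff_P / coeff_R) = 3.101 * (2/1) = 6.202
mass_P = moles_P * M_P = 6.202 * 198.83
mass_P = 1233.14366 g, rounded to 4 dp:

1233.1437 g


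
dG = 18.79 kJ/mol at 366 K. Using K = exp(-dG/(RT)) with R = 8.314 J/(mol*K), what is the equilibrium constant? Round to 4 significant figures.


dG is in kJ/mol; multiply by 1000 to match R in J/(mol*K).
RT = 8.314 * 366 = 3042.924 J/mol
exponent = -dG*1000 / (RT) = -(18.79*1000) / 3042.924 = -6.1749817
K = exp(-6.1749817)
K = 0.002080844, rounded to 4 significant figures:

0.002081


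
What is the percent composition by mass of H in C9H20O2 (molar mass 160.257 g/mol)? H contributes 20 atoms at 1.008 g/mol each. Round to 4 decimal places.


pct = 100 * (n_elem * M_elem) / M_total
mass_contribution = 20 * 1.008 = 20.16 g/mol
pct = 100 * 20.16 / 160.257
pct = 12.57979371 %, rounded to 4 dp:

12.5798 %


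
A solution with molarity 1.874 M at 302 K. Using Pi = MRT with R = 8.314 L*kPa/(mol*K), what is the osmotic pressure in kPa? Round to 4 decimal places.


Osmotic pressure (van't Hoff): Pi = M*R*T.
RT = 8.314 * 302 = 2510.828
Pi = 1.874 * 2510.828
Pi = 4705.291672 kPa, rounded to 4 dp:

4705.2917 kPa


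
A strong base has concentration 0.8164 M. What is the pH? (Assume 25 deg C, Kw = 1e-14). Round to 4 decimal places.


A strong base dissociates completely, so [OH-] equals the given concentration.
pOH = -log10([OH-]) = -log10(0.8164) = 0.088097
pH = 14 - pOH = 14 - 0.088097
pH = 13.911903, rounded to 4 dp:

13.9119


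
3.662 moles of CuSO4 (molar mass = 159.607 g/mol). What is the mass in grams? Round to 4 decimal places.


mass = n * M
mass = 3.662 * 159.607
mass = 584.480834 g, rounded to 4 dp:

584.4808 g


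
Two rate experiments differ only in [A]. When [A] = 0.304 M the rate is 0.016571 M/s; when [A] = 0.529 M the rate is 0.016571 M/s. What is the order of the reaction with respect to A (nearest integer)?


Rate is proportional to [A]^n, so rate2/rate1 = ([A]2/[A]1)^n. Take logs to solve for n.
rate2/rate1 = 0.016571 / 0.016571 = 1.0
[A]2/[A]1 = 0.529 / 0.304 = 1.7401
n = ln(1.0) / ln(1.7401) = 0.0
Nearest integer order:

0


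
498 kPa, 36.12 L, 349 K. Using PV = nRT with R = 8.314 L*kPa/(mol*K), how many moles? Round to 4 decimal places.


PV = nRT, solve for n = PV / (RT).
PV = 498 * 36.12 = 17987.76
RT = 8.314 * 349 = 2901.586
n = 17987.76 / 2901.586
n = 6.19928549 mol, rounded to 4 dp:

6.1993 mol


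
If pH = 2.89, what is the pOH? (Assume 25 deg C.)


At 25 deg C, pH + pOH = 14.
pOH = 14 - pH = 14 - 2.89
pOH = 11.11:

11.11


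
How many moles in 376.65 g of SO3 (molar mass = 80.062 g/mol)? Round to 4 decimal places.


n = mass / M
n = 376.65 / 80.062
n = 4.70447903 mol, rounded to 4 dp:

4.7045 mol


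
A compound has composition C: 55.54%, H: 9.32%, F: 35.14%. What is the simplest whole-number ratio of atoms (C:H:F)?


Assume 100 g of compound, divide each mass% by atomic mass to get moles, then normalize by the smallest to get a raw atom ratio.
Moles per 100 g: C: 55.54/12.011 = 4.6241, H: 9.32/1.008 = 9.246, F: 35.14/18.998 = 1.8497
Raw ratio (divide by min = 1.8497): C: 2.5, H: 4.999, F: 1.0
Multiply by 2 to clear fractions: C: 5.0 ~= 5, H: 9.998 ~= 10, F: 2.0 ~= 2
Reduce by GCD to get the simplest whole-number ratio:

5:10:2


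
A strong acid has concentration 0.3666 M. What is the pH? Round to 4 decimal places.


A strong acid dissociates completely, so [H+] equals the given concentration.
pH = -log10([H+]) = -log10(0.3666)
pH = 0.43580754, rounded to 4 dp:

0.4358


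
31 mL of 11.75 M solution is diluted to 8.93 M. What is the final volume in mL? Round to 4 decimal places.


Dilution: M1*V1 = M2*V2, solve for V2.
V2 = M1*V1 / M2
V2 = 11.75 * 31 / 8.93
V2 = 364.25 / 8.93
V2 = 40.78947368 mL, rounded to 4 dp:

40.7895 mL


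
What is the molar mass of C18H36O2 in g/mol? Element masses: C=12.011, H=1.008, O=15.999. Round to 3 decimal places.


M = sum(count * atomic_mass) over atoms.
M = 18*12.011 + 36*1.008 + 2*15.999
M = 216.198 + 36.288 + 31.998
M = 284.484 g/mol, rounded to 3 dp:

284.484 g/mol


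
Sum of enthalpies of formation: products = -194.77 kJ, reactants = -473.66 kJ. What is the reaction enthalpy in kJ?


dH_rxn = sum(dH_f products) - sum(dH_f reactants)
dH_rxn = -194.77 - (-473.66)
dH_rxn = 278.89 kJ:

278.89 kJ


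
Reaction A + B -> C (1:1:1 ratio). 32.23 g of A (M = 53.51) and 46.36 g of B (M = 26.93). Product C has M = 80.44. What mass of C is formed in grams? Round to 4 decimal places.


Find moles of each reactant; the smaller value is the limiting reagent in a 1:1:1 reaction, so moles_C equals moles of the limiter.
n_A = mass_A / M_A = 32.23 / 53.51 = 0.602317 mol
n_B = mass_B / M_B = 46.36 / 26.93 = 1.7215 mol
Limiting reagent: A (smaller), n_limiting = 0.602317 mol
mass_C = n_limiting * M_C = 0.602317 * 80.44
mass_C = 48.45037948 g, rounded to 4 dp:

48.4504 g


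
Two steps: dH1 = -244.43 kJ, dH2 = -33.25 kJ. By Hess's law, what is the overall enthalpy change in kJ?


Hess's law: enthalpy is a state function, so add the step enthalpies.
dH_total = dH1 + dH2 = -244.43 + (-33.25)
dH_total = -277.68 kJ:

-277.68 kJ


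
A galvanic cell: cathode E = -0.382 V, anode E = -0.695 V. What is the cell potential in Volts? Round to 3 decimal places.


Standard cell potential: E_cell = E_cathode - E_anode.
E_cell = -0.382 - (-0.695)
E_cell = 0.313 V, rounded to 3 dp:

0.313 V


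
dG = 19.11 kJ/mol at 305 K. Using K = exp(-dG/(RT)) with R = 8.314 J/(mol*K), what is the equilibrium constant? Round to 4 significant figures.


dG is in kJ/mol; multiply by 1000 to match R in J/(mol*K).
RT = 8.314 * 305 = 2535.77 J/mol
exponent = -dG*1000 / (RT) = -(19.11*1000) / 2535.77 = -7.53617244
K = exp(-7.53617244)
K = 0.00053343548, rounded to 4 significant figures:

0.0005334


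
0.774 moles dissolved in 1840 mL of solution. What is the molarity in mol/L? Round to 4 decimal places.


Convert volume to liters: V_L = V_mL / 1000.
V_L = 1840 / 1000 = 1.84 L
M = n / V_L = 0.774 / 1.84
M = 0.42065217 mol/L, rounded to 4 dp:

0.4207 mol/L


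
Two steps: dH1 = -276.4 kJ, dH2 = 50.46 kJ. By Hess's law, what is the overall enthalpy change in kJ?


Hess's law: enthalpy is a state function, so add the step enthalpies.
dH_total = dH1 + dH2 = -276.4 + (50.46)
dH_total = -225.94 kJ:

-225.94 kJ


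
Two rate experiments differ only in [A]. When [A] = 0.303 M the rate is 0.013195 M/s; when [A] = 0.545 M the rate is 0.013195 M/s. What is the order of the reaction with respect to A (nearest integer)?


Rate is proportional to [A]^n, so rate2/rate1 = ([A]2/[A]1)^n. Take logs to solve for n.
rate2/rate1 = 0.013195 / 0.013195 = 1.0
[A]2/[A]1 = 0.545 / 0.303 = 1.7987
n = ln(1.0) / ln(1.7987) = 0.0
Nearest integer order:

0


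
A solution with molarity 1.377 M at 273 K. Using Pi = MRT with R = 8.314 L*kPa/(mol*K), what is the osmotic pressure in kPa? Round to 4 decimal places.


Osmotic pressure (van't Hoff): Pi = M*R*T.
RT = 8.314 * 273 = 2269.722
Pi = 1.377 * 2269.722
Pi = 3125.407194 kPa, rounded to 4 dp:

3125.4072 kPa


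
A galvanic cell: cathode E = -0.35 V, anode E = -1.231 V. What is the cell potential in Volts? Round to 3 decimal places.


Standard cell potential: E_cell = E_cathode - E_anode.
E_cell = -0.35 - (-1.231)
E_cell = 0.881 V, rounded to 3 dp:

0.881 V


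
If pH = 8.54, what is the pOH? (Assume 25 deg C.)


At 25 deg C, pH + pOH = 14.
pOH = 14 - pH = 14 - 8.54
pOH = 5.46:

5.46


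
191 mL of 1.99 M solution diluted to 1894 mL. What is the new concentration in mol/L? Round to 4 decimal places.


Dilution: M1*V1 = M2*V2, solve for M2.
M2 = M1*V1 / V2
M2 = 1.99 * 191 / 1894
M2 = 380.09 / 1894
M2 = 0.2006811 mol/L, rounded to 4 dp:

0.2007 mol/L


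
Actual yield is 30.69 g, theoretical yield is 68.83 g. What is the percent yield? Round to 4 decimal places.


% yield = 100 * actual / theoretical
% yield = 100 * 30.69 / 68.83
% yield = 44.58811565 %, rounded to 4 dp:

44.5881 %


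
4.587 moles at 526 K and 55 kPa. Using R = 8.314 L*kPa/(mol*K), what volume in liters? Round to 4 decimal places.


PV = nRT, solve for V = nRT / P.
nRT = 4.587 * 8.314 * 526 = 20059.7033
V = 20059.7033 / 55
V = 364.72187818 L, rounded to 4 dp:

364.7219 L


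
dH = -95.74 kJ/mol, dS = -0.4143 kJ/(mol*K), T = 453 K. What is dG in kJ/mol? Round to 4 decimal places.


Gibbs: dG = dH - T*dS (consistent units, dS already in kJ/(mol*K)).
T*dS = 453 * -0.4143 = -187.6779
dG = -95.74 - (-187.6779)
dG = 91.9379 kJ/mol, rounded to 4 dp:

91.9379 kJ/mol


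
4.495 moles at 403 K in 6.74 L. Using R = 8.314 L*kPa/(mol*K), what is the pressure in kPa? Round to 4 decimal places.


PV = nRT, solve for P = nRT / V.
nRT = 4.495 * 8.314 * 403 = 15060.6863
P = 15060.6863 / 6.74
P = 2234.52318991 kPa, rounded to 4 dp:

2234.5232 kPa


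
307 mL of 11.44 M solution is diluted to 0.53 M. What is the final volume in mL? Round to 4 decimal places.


Dilution: M1*V1 = M2*V2, solve for V2.
V2 = M1*V1 / M2
V2 = 11.44 * 307 / 0.53
V2 = 3512.08 / 0.53
V2 = 6626.56603774 mL, rounded to 4 dp:

6626.5660 mL


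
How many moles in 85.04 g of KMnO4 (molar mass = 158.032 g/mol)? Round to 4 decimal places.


n = mass / M
n = 85.04 / 158.032
n = 0.53811886 mol, rounded to 4 dp:

0.5381 mol


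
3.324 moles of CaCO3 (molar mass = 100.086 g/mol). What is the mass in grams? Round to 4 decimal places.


mass = n * M
mass = 3.324 * 100.086
mass = 332.685864 g, rounded to 4 dp:

332.6859 g


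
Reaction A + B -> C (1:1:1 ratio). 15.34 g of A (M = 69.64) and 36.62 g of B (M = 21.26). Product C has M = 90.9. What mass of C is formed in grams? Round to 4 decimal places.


Find moles of each reactant; the smaller value is the limiting reagent in a 1:1:1 reaction, so moles_C equals moles of the limiter.
n_A = mass_A / M_A = 15.34 / 69.64 = 0.220276 mol
n_B = mass_B / M_B = 36.62 / 21.26 = 1.722484 mol
Limiting reagent: A (smaller), n_limiting = 0.220276 mol
mass_C = n_limiting * M_C = 0.220276 * 90.9
mass_C = 20.0230884 g, rounded to 4 dp:

20.0231 g
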